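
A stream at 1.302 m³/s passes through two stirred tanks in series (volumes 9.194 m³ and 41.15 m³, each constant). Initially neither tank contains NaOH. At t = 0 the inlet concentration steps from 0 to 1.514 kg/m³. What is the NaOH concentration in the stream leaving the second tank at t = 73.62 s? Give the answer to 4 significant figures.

Each tank obeys Vᵢ dCᵢ/dt = Q(Cᵢ₋₁ − Cᵢ), so τᵢ = Vᵢ/Q.
τ₁ = 9.194/1.302 = 7.06144 s; τ₂ = 41.15/1.302 = 31.6052 s.
Tank 1: C₁ = C_in(1 − e^(−t/τ₁)). Tank 2 (τ₁ ≠ τ₂): C₂ = C_in[1 − (τ₁ e^(−t/τ₁) − τ₂ e^(−t/τ₂))/(τ₁ − τ₂)].
At t = 73.62: e^(−t/τ₁) = 2.96624e-05, e^(−t/τ₂) = 0.0973579.
C₂ = 1.514·[1 − (7.06144·2.96624e-05 − 31.6052·0.0973579)/(-24.5438)] = 1.514·0.874640 = 1.32421 kg/m³.

1.324 kg/m³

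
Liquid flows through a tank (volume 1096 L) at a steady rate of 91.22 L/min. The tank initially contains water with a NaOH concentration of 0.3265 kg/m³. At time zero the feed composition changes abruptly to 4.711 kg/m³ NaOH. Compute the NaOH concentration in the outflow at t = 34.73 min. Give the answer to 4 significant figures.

4.467 kg/m³

Transient balance on the dissolved component: V dC/dt = Q(C_in − C).
Time constant τ = V/Q = 1096/91.22 = 12.0149 min.
C approaches C_in exponentially: C(t) = C_in + (C₀ − C_in) e^(−t/τ).
C(34.73) = 4.711 + (0.3265 − 4.711)·e^(−34.73/12.0149) = 4.711 + (-4.38450)·0.0555442 = 4.46747 kg/m³.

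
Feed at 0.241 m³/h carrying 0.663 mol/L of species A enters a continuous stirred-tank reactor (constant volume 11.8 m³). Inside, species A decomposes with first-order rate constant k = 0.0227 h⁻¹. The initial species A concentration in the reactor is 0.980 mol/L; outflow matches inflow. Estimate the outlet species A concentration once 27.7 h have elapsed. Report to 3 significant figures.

0.516 mol/L

Accumulation = in − out − consumed: V dC/dt = Q C_in − Q C − k V C.
dC/dt = (Q/V) C_in − (Q/V + k) C; effective rate a = Q/V + k = 0.020424 + 0.0227 = 0.043124 h⁻¹.
C_ss = Q C_in/(Q + kV) = 0.31400 mol/L; C(t) = C_ss + (C₀ − C_ss) e^(−a t).
C(27.7) = 0.31400 + (0.66600)·e^(−0.043124·27.7) = 0.31400 + (0.66600)·0.30285 = 0.51570 mol/L.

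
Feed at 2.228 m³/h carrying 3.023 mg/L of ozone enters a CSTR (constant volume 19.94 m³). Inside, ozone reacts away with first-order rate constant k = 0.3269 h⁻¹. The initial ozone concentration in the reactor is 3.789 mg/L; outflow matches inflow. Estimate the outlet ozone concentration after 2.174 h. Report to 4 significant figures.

1.933 mg/L

Accumulation = in − out − consumed: V dC/dt = Q C_in − Q C − k V C.
This is linear with rate a = Q/V + k = 0.438635 h⁻¹.
C_ss = Q C_in/(Q + kV) = 0.770060 mg/L; C(t) = C_ss + (C₀ − C_ss) e^(−a t).
C(2.174) = 0.770060 + (3.01894)·e^(−0.438635·2.174) = 0.770060 + (3.01894)·0.385354 = 1.93342 mg/L.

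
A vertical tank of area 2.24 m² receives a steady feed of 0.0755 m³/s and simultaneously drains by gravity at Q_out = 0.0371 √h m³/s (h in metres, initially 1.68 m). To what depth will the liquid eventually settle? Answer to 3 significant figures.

4.14 m

Unsteady balance on liquid volume: A dh/dt = Q_in − 0.0371 √h. At steady state dh/dt = 0:
Q_in = 0.0371 √h_ss ⇒ √h_ss = 0.0755/0.0371 = 2.0350.
h_ss = 2.0350² = 4.1414 m. (Since h₀ = 1.68 m < h_ss, the level will rise toward this value.)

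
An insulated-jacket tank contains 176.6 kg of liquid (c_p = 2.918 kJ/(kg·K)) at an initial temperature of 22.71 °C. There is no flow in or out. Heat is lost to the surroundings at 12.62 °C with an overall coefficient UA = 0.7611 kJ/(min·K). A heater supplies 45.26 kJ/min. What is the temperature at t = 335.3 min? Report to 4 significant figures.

Unsteady energy balance on the tank contents: M c_p dT/dt = −UA(T − T_amb) + Q̇.
dT/dt = (T_ss − T)/τ with T_ss = T_amb + Q̇/UA = 12.62 + 45.26/0.7611 = 72.0866 °C, τ = M c_p/UA = 176.6·2.918/0.7611 = 677.071 min.
This is linear first-order; T(t) = T_ss + (T₀ − T_ss) e^(−t/τ).
T(335.3) = 72.0866 + (-49.3766)·0.609436 = 41.9947 °C.

41.99 °C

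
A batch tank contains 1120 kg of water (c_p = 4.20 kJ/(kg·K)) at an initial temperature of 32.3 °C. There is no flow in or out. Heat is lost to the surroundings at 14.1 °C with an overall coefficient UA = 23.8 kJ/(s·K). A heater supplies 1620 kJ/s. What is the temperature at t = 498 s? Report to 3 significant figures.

78.2 °C

M c_p dT/dt = −UA(T − T_amb) + Q̇.
dT/dt = (T_ss − T)/τ with T_ss = T_amb + Q̇/UA = 14.1 + 1620/23.8 = 82.167 °C, τ = M c_p/UA = 1120·4.20/23.8 = 197.65 s.
Solution: T(t) = T_ss + (T₀ − T_ss) e^(−t/τ).
T(498) = 82.167 + (-49.867)·0.080488 = 78.153 °C.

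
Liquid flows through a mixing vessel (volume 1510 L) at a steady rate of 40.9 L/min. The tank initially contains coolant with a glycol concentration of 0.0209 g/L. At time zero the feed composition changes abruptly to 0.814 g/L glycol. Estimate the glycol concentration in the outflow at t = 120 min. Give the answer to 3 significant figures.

Mass balance on the solute (V constant): V dC/dt = Q(C_in − C).
So dC/dt = (C_in − C)/τ with τ = V/Q = 1510/40.9 = 36.919 min.
This is linear first-order; C(t) = C_in + (C₀ − C_in) e^(−t/τ).
C(120) = 0.814 + (0.0209 − 0.814)·e^(−120/36.919) = 0.814 + (-0.79310)·0.038761 = 0.78326 g/L.

0.783 g/L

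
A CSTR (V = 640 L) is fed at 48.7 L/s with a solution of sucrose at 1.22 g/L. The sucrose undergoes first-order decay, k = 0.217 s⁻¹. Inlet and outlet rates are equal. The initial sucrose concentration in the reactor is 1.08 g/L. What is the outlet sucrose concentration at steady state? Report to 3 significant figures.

Species balance: V dC/dt = Q C_in − Q C − k V C.
At steady state: 0 = Q C_in − (Q + kV) C_ss, so C_ss = Q C_in/(Q + kV).
C_ss = 48.7·1.22/(48.7 + 0.217·640) = 59.414/187.58 = 0.31674 g/L.

0.317 g/L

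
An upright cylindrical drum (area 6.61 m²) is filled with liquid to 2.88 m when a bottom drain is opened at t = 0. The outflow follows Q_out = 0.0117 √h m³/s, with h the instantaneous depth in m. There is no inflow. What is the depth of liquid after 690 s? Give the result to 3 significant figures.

1.18 m

Accumulation of liquid (constant cross-section A): A dh/dt = −0.0117 √h.
∫ h^(−1/2) dh = −(0.0117/A) ∫ dt, giving 2√h = 2√h₀ − (0.0117/A) t.
√h = √2.88 − 0.0117·690/(2·6.61) = 1.6971 − 0.61067 = 1.0864.
h = 1.0864² = 1.1802 m.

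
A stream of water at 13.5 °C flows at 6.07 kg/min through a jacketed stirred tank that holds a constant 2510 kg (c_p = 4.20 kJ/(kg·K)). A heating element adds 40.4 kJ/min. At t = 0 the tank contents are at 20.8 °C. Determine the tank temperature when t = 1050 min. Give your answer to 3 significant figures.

15.5 °C

Unsteady energy balance on the tank contents: M c_p dT/dt = ṁ c_p (T_in − T) + 40.4.
Rearrange: dT/dt = (T_ss − T)/τ with τ = M/ṁ = 413.51 min and T_ss = T_in + Q̇/(ṁ c_p) = 15.085 °C.
This is linear first-order; T(t) = T_ss + (T₀ − T_ss) e^(−t/τ).
T(1050) = 15.085 + (5.7153)·e^(−1050/413.51) = 15.085 + (5.7153)·0.078926 = 15.536 °C.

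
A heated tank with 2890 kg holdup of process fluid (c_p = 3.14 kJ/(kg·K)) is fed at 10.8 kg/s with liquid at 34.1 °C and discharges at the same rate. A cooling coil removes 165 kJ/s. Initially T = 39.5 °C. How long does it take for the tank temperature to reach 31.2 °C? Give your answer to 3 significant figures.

First-law balance (no shaft work): M c_p dT/dt = ṁ c_p (T_in − T) − 165.
τ = M/ṁ = 267.59 s; T_ss = T_in − Q̇/(ṁ c_p) = 29.234 °C.
T(t) = T_ss + (T₀ − T_ss) e^(−t/τ). Set T = 31.2:
e^(−t/τ) = (31.2 − 29.234)/(39.5 − 29.234) = 0.19147
t = −267.59 · ln(0.19147) = 442.34 s.

442 s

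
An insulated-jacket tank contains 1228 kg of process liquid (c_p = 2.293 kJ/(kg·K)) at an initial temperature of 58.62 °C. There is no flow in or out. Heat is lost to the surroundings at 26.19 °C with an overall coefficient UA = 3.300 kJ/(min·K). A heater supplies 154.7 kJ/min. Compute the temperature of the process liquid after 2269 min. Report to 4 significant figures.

72.06 °C

M c_p dT/dt = −UA(T − T_amb) + Q̇.
dT/dt = (T_ss − T)/τ with T_ss = T_amb + Q̇/UA = 26.19 + 154.7/3.300 = 73.0688 °C, τ = M c_p/UA = 1228·2.293/3.300 = 853.274 min.
Solution: T(t) = T_ss + (T₀ − T_ss) e^(−t/τ).
T(2269) = 73.0688 + (-14.4488)·0.0700063 = 72.0573 °C.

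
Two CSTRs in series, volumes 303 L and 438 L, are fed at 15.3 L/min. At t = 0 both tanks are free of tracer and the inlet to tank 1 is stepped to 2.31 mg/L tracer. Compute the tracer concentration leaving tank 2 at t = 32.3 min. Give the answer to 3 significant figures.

0.900 mg/L

Each tank obeys Vᵢ dCᵢ/dt = Q(Cᵢ₋₁ − Cᵢ), so τᵢ = Vᵢ/Q.
τ₁ = 303/15.3 = 19.804 min; τ₂ = 438/15.3 = 28.627 min.
Tank 1: C₁ = C_in(1 − e^(−t/τ₁)). Tank 2 (τ₁ ≠ τ₂): C₂ = C_in[1 − (τ₁ e^(−t/τ₁) − τ₂ e^(−t/τ₂))/(τ₁ − τ₂)].
At t = 32.3: e^(−t/τ₁) = 0.19574, e^(−t/τ₂) = 0.32359.
C₂ = 2.31·[1 − (19.804·0.19574 − 28.627·0.32359)/(-8.8235)] = 2.31·0.38946 = 0.89965 mg/L.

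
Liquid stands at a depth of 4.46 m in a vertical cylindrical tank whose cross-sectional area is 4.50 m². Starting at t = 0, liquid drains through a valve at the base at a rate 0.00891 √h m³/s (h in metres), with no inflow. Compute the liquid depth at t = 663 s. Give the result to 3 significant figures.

2.12 m

With no inflow, A dh/dt = −0.00891 √h.
This is separable: 2 d(√h)/dt = −0.00891/A, so √h = √h₀ − (0.00891/(2A)) t.
√h = √4.46 − 0.00891·663/(2·4.50) = 2.1119 − 0.65637 = 1.4555.
h = 1.4555² = 2.1185 m.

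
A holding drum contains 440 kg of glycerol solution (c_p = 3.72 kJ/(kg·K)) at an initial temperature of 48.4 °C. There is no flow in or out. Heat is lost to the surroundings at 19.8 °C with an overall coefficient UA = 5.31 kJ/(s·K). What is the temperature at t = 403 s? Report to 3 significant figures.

27.5 °C

Lumped-capacitance energy balance: M c_p dT/dt = UA(T_amb − T).
dT/dt = (T_ss − T)/τ with T_ss = T_amb = 19.800 °C, τ = M c_p/UA = 440·3.72/5.31 = 308.25 s.
This is linear first-order; T(t) = T_ss + (T₀ − T_ss) e^(−t/τ).
T(403) = 19.800 + (28.600)·0.27053 = 27.537 °C.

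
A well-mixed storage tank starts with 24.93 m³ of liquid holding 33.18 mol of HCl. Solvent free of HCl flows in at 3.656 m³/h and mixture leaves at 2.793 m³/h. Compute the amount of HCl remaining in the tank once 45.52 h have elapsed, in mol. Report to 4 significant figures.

1.552 mol

Let m(t) be the amount of HCl. Volume: V(t) = V₀ + (Q_in − Q_out) t = 24.93 + 0.863000 t; V(45.52) = 64.2138 m³.
Solute balance: dm/dt = 0 − Q_out C = −Q_out m/V(t).
dm/m = −Q_out dt/(V₀ + 0.863000 t); integrating gives ln(m/m₀) = −(Q_out/(Q_in−Q_out)) ln(V/V₀).
m = m₀ (V₀/V)^(Q_out/(Q_in−Q_out)) = 33.18 × (24.93/64.2138)^(3.23638) = 1.55248 mol.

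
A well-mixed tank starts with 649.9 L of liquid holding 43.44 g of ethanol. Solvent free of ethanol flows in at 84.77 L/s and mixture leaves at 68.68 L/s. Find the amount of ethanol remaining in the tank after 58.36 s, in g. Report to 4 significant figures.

Total volume: dV/dt = Q_in − Q_out = 16.0900 L/s, so V(t) = 649.9 + 16.0900 t and V(58.36) = 1588.91 L.
Species balance (pure solvent in): dm/dt = −Q_out · m/V(t).
dm/m = −Q_out dt/(V₀ + 16.0900 t); integrating gives ln(m/m₀) = −(Q_out/(Q_in−Q_out)) ln(V/V₀).
m = m₀ (V₀/V)^(Q_out/(Q_in−Q_out)) = 43.44 × (649.9/1588.91)^(4.26849) = 0.956388 g.

0.9564 g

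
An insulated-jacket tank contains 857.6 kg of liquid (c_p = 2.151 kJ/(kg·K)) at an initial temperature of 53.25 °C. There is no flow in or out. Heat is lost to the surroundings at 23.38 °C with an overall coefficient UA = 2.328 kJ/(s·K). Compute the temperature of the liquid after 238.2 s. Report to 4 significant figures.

Lumped-capacitance energy balance: M c_p dT/dt = UA(T_amb − T).
dT/dt = (T_ss − T)/τ with T_ss = T_amb = 23.3800 °C, τ = M c_p/UA = 857.6·2.151/2.328 = 792.396 s.
Integrating: T(t) = T_ss + (T₀ − T_ss) e^(−t/τ).
T(238.2) = 23.3800 + (29.8700)·0.740368 = 45.4948 °C.

45.49 °C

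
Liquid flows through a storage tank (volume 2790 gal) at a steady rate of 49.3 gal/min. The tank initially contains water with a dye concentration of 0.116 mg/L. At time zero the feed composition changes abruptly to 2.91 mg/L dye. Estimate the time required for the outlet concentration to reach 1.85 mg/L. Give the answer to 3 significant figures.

Species balance on the tank: V dC/dt = Q(C_in − C), so τ = V/Q = 56.592 min.
C(t) = C_in + (C₀ − C_in) e^(−t/τ). Set C = 1.85 and solve for t:
e^(−t/τ) = (C − C_in)/(C₀ − C_in) = (1.85 − 2.91)/(0.116 − 2.91) = 0.37938
t = −τ ln(…) = 56.592 × 0.96921 = 54.850 min.

54.8 min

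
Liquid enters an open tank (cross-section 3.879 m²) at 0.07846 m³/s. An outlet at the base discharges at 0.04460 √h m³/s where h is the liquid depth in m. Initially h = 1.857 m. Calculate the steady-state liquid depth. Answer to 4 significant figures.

A dh/dt = Q_in − 0.04460 √h. Steady state requires inflow = outflow:
Q_in = 0.04460 √h_ss ⇒ √h_ss = 0.07846/0.04460 = 1.75919.
h_ss = 1.75919² = 3.09476 m. (Since h₀ = 1.857 m < h_ss, the level will rise toward this value.)

3.095 m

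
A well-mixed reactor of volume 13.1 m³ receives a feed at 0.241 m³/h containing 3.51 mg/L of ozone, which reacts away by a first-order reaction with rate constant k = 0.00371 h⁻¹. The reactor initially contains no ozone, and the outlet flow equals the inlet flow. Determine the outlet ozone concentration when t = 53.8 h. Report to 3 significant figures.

2.03 mg/L

V dC/dt = Q(C_in − C) − k V C.
dC/dt = (Q/V) C_in − (Q/V + k) C; effective rate a = Q/V + k = 0.018397 + 0.00371 = 0.022107 h⁻¹.
C_ss = Q C_in/(Q + kV) = 2.9209 mg/L; C(t) = C_ss + (C₀ − C_ss) e^(−a t).
C(53.8) = 2.9209 + (-2.9209)·e^(−0.022107·53.8) = 2.9209 + (-2.9209)·0.30442 = 2.0318 mg/L.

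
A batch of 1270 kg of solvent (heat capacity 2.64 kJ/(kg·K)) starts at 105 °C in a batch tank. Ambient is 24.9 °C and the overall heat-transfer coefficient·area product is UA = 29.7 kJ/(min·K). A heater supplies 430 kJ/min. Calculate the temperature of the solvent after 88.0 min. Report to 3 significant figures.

Lumped-capacitance energy balance: M c_p dT/dt = UA(T_amb − T) + Q̇.
dT/dt = (T_ss − T)/τ with T_ss = T_amb + Q̇/UA = 24.9 + 430/29.7 = 39.378 °C, τ = M c_p/UA = 1270·2.64/29.7 = 112.89 min.
This is linear first-order; T(t) = T_ss + (T₀ − T_ss) e^(−t/τ).
T(88.0) = 39.378 + (65.622)·0.45862 = 69.474 °C.

69.5 °C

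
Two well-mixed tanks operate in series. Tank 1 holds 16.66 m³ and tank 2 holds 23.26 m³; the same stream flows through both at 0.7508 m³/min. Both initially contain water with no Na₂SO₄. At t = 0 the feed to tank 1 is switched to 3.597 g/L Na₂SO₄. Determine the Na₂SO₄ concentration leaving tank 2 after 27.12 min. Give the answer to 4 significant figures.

0.9894 g/L

Each tank obeys Vᵢ dCᵢ/dt = Q(Cᵢ₋₁ − Cᵢ), so τᵢ = Vᵢ/Q.
τ₁ = 16.66/0.7508 = 22.1897 min; τ₂ = 23.26/0.7508 = 30.9803 min.
Solving the cascade with C₁(0)=C₂(0)=0 gives C₂(t) = C_in[1 − (τ₁ e^(−t/τ₁) − τ₂ e^(−t/τ₂))/(τ₁ − τ₂)].
At t = 27.12: e^(−t/τ₁) = 0.294584, e^(−t/τ₂) = 0.416697.
C₂ = 3.597·[1 − (22.1897·0.294584 − 30.9803·0.416697)/(-8.79062)] = 3.597·0.275060 = 0.989390 g/L.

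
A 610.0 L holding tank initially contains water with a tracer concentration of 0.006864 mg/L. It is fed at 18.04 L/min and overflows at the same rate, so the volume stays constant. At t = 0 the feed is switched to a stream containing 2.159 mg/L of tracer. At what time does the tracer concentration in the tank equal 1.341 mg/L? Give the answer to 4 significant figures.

32.71 min

Accumulation = in − out for the solute gives V dC/dt = Q(C_in − C), so τ = V/Q = 33.8137 min.
C(t) = C_in + (C₀ − C_in) e^(−t/τ). Set C = 1.341 and solve for t:
e^(−t/τ) = (C − C_in)/(C₀ − C_in) = (1.341 − 2.159)/(0.006864 − 2.159) = 0.380088
t = −τ ln(…) = 33.8137 × 0.967354 = 32.7099 min.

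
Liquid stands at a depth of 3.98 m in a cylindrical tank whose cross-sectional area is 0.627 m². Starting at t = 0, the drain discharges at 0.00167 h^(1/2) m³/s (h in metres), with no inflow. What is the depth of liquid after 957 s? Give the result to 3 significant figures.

With no inflow, A dh/dt = −0.00167 √h.
∫ h^(−1/2) dh = −(0.00167/A) ∫ dt, giving 2√h = 2√h₀ − (0.00167/A) t.
√h = √3.98 − 0.00167·957/(2·0.627) = 1.9950 − 1.2745 = 0.72052.
h = 0.72052² = 0.51915 m.

0.519 m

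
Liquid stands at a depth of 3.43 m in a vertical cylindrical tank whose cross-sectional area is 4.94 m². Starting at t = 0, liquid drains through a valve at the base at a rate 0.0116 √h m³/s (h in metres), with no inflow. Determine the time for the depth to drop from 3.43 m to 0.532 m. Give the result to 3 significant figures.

With no inflow, A dh/dt = −0.0116 √h.
∫ h^(−1/2) dh = −(0.0116/A) ∫ dt, giving 2√h = 2√h₀ − (0.0116/A) t.
t = 2A(√h₀ − √h)/0.0116 = 2·4.94·(√3.43 − √0.532)/0.0116
  = 9.8800 × (1.8520 − 0.72938) / 0.0116 = 956.18 s.

956 s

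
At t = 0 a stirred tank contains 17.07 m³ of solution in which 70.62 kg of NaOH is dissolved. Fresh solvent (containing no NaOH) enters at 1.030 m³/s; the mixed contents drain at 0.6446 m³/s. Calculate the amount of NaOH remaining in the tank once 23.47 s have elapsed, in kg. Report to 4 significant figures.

34.68 kg

Total volume: dV/dt = Q_in − Q_out = 0.385400 m³/s, so V(t) = 17.07 + 0.385400 t and V(23.47) = 26.1153 m³.
Species balance (pure solvent in): dm/dt = −Q_out · m/V(t).
dm/m = −Q_out dt/(V₀ + 0.385400 t); integrating gives ln(m/m₀) = −(Q_out/(Q_in−Q_out)) ln(V/V₀).
m = m₀ (V₀/V)^(Q_out/(Q_in−Q_out)) = 70.62 × (17.07/26.1153)^(1.67255) = 34.6794 kg.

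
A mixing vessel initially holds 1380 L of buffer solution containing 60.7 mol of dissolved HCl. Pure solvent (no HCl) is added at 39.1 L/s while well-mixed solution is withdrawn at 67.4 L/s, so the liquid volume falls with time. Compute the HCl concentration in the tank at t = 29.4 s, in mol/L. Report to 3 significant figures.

Total volume: dV/dt = Q_in − Q_out = -28.300 L/s, so V(t) = 1380 − 28.300 t and V(29.4) = 547.98 L.
Solute balance: dm/dt = 0 − Q_out C = −Q_out m/V(t).
Separate: dm/m = −Q_out dt/V(t) ⇒ ln(m/m₀) = −(Q_out/(Q_in−Q_out)) ln(V/V₀).
m = m₀ (V₀/V)^(Q_out/(Q_in−Q_out)) = 60.7 × (1380/547.98)^(-2.3816) = 6.7280 mol.
C = m/V = 6.7280/547.98 = 0.012278 mol/L.

0.0123 mol/L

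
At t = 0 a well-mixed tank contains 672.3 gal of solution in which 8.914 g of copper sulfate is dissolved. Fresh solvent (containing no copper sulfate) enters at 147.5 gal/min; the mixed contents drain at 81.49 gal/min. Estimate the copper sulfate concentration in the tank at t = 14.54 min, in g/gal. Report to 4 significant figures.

Let m(t) be the amount of copper sulfate. Volume: V(t) = V₀ + (Q_in − Q_out) t = 672.3 + 66.0100 t; V(14.54) = 1632.09 gal.
No copper sulfate enters, so dm/dt = −Q_out · (m/V).
dm/m = −Q_out dt/(V₀ + 66.0100 t); integrating gives ln(m/m₀) = −(Q_out/(Q_in−Q_out)) ln(V/V₀).
m = m₀ (V₀/V)^(Q_out/(Q_in−Q_out)) = 8.914 × (672.3/1632.09)^(1.23451) = 2.98239 g.
C = m/V = 2.98239/1632.09 = 0.00182735 g/gal.

0.001827 g/gal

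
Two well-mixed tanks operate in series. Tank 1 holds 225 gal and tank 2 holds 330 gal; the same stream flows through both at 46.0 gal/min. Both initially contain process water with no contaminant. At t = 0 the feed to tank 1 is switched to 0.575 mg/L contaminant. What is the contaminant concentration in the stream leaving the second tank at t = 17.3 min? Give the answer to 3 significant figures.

0.449 mg/L

Time constants: τᵢ = Vᵢ/Q for each well-mixed tank.
τ₁ = 225/46.0 = 4.8913 min; τ₂ = 330/46.0 = 7.1739 min.
Solving the cascade with C₁(0)=C₂(0)=0 gives C₂(t) = C_in[1 − (τ₁ e^(−t/τ₁) − τ₂ e^(−t/τ₂))/(τ₁ − τ₂)].
At t = 17.3: e^(−t/τ₁) = 0.029104, e^(−t/τ₂) = 0.089679.
C₂ = 0.575·[1 − (4.8913·0.029104 − 7.1739·0.089679)/(-2.2826)] = 0.575·0.78052 = 0.44880 mg/L.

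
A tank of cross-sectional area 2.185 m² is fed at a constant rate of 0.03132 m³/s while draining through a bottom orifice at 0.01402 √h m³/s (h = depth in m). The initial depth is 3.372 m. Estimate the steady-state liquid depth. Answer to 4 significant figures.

Unsteady balance on liquid volume: A dh/dt = Q_in − 0.01402 √h. At steady state dh/dt = 0:
Q_in = 0.01402 √h_ss ⇒ √h_ss = 0.03132/0.01402 = 2.23395.
h_ss = 2.23395² = 4.99054 m. (Since h₀ = 3.372 m < h_ss, the level will rise toward this value.)

4.991 m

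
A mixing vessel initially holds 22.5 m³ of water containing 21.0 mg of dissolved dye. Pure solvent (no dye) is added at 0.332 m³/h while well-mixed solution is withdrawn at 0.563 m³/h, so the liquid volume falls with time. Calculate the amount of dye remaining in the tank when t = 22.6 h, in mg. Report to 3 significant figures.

Let m(t) be the amount of dye. Volume: V(t) = V₀ + (Q_in − Q_out) t = 22.5 − 0.23100 t; V(22.6) = 17.279 m³.
Solute balance: dm/dt = 0 − Q_out C = −Q_out m/V(t).
dm/m = −Q_out dt/(V₀ − 0.23100 t); integrating gives ln(m/m₀) = −(Q_out/(Q_in−Q_out)) ln(V/V₀).
m = m₀ (V₀/V)^(Q_out/(Q_in−Q_out)) = 21.0 × (22.5/17.279)^(-2.4372) = 11.035 mg.

11.0 mg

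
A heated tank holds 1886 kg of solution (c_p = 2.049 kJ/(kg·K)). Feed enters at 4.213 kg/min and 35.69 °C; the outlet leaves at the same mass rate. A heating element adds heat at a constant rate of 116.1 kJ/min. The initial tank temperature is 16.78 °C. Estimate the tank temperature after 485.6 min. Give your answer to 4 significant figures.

38.20 °C

M c_p dT/dt = ṁ c_p (T_in − T) + Q̇.
τ = M/ṁ = 447.662 min; T_ss = T_in + Q̇/(ṁ c_p) = 35.69 + 116.1/(4.213·2.049) = 49.1393 °C.
Integrating: T(t) = T_ss + (T₀ − T_ss) e^(−t/τ).
T(485.6) = 49.1393 + (-32.3593)·e^(−485.6/447.662) = 49.1393 + (-32.3593)·0.337987 = 38.2022 °C.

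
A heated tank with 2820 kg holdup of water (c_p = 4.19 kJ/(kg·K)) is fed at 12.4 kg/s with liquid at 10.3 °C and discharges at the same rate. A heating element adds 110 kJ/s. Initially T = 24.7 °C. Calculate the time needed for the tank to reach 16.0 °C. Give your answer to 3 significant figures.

M c_p dT/dt = ṁ c_p (T_in − T) + Q̇.
τ = M/ṁ = 227.42 s; T_ss = T_in + Q̇/(ṁ c_p) = 12.417 °C.
T(t) = T_ss + (T₀ − T_ss) e^(−t/τ). Set T = 16.0:
e^(−t/τ) = (16.0 − 12.417)/(24.7 − 12.417) = 0.29169
t = −227.42 · ln(0.29169) = 280.19 s.

280 s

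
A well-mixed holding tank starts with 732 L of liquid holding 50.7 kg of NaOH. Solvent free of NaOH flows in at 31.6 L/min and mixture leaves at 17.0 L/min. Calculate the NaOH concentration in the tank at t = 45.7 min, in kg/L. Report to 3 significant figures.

Total volume: dV/dt = Q_in − Q_out = 14.600 L/min, so V(t) = 732 + 14.600 t and V(45.7) = 1399.2 L.
Solute balance: dm/dt = 0 − Q_out C = −Q_out m/V(t).
Separate: dm/m = −Q_out dt/V(t) ⇒ ln(m/m₀) = −(Q_out/(Q_in−Q_out)) ln(V/V₀).
m = m₀ (V₀/V)^(Q_out/(Q_in−Q_out)) = 50.7 × (732/1399.2)^(1.1644) = 23.844 kg.
C = m/V = 23.844/1399.2 = 0.017041 kg/L.

0.0170 kg/L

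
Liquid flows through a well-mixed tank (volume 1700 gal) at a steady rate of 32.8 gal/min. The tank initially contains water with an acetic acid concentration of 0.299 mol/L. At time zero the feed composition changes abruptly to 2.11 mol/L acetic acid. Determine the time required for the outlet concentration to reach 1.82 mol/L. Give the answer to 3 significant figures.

94.9 min

Transient balance on the dissolved component: V dC/dt = Q(C_in − C), so τ = V/Q = 51.829 min.
C(t) = C_in + (C₀ − C_in) e^(−t/τ). Set C = 1.82 and solve for t:
e^(−t/τ) = (C − C_in)/(C₀ − C_in) = (1.82 − 2.11)/(0.299 − 2.11) = 0.16013
t = −τ ln(…) = 51.829 × 1.8318 = 94.938 min.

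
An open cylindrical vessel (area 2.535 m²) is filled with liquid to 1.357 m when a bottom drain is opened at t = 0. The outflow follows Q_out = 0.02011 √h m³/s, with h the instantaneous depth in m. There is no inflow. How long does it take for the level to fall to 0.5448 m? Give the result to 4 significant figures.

107.6 s

Volume balance on the tank: A dh/dt = −0.02011 √h.
This is separable: 2 d(√h)/dt = −0.02011/A, so √h = √h₀ − (0.02011/(2A)) t.
t = 2A(√h₀ − √h)/0.02011 = 2·2.535·(√1.357 − √0.5448)/0.02011
  = 5.07000 × (1.16490 − 0.738106) / 0.02011 = 107.601 s.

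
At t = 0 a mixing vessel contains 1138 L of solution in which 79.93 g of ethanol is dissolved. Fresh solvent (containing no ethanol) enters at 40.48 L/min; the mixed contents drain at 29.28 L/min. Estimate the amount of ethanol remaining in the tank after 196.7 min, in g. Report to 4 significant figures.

4.785 g

Let m(t) be the amount of ethanol. Volume: V(t) = V₀ + (Q_in − Q_out) t = 1138 + 11.2000 t; V(196.7) = 3341.04 L.
Species balance (pure solvent in): dm/dt = −Q_out · m/V(t).
dm/m = −Q_out dt/(V₀ + 11.2000 t); integrating gives ln(m/m₀) = −(Q_out/(Q_in−Q_out)) ln(V/V₀).
m = m₀ (V₀/V)^(Q_out/(Q_in−Q_out)) = 79.93 × (1138/3341.04)^(2.61429) = 4.78526 g.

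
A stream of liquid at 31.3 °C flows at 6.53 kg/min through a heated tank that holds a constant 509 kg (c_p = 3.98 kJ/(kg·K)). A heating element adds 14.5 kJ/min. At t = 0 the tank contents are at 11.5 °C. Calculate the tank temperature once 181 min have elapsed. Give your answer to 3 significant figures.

29.9 °C

Heat balance on the well-mixed liquid: M c_p dT/dt = ṁ c_p (T_in − T) + 14.5.
τ = M/ṁ = 77.948 min; T_ss = T_in + Q̇/(ṁ c_p) = 31.3 + 14.5/(6.53·3.98) = 31.858 °C.
Integrating: T(t) = T_ss + (T₀ − T_ss) e^(−t/τ).
T(181) = 31.858 + (-20.358)·e^(−181/77.948) = 31.858 + (-20.358)·0.098071 = 29.861 °C.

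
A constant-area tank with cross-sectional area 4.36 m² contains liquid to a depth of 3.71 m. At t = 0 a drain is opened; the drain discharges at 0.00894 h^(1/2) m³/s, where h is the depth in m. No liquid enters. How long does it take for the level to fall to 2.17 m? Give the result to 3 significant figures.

442 s

A dh/dt = −Q_out = −0.00894 √h.
∫ h^(−1/2) dh = −(0.00894/A) ∫ dt, giving 2√h = 2√h₀ − (0.00894/A) t.
t = 2A(√h₀ − √h)/0.00894 = 2·4.36·(√3.71 − √2.17)/0.00894
  = 8.7200 × (1.9261 − 1.4731) / 0.00894 = 441.90 s.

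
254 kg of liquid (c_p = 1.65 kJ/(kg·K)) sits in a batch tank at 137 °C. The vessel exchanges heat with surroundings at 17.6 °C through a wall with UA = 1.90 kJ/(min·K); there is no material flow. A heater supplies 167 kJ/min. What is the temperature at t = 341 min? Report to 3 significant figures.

First-law balance (no shaft work): M c_p dT/dt = −UA(T − T_amb) + Q̇.
dT/dt = (T_ss − T)/τ with T_ss = T_amb + Q̇/UA = 17.6 + 167/1.90 = 105.49 °C, τ = M c_p/UA = 254·1.65/1.90 = 220.58 min.
Solution: T(t) = T_ss + (T₀ − T_ss) e^(−t/τ).
T(341) = 105.49 + (31.505)·0.21311 = 112.21 °C.

112 °C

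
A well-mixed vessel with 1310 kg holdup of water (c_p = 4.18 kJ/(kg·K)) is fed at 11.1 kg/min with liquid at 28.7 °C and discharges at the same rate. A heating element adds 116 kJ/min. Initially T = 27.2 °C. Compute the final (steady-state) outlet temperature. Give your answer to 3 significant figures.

31.2 °C

First-law balance (no shaft work): M c_p dT/dt = ṁ c_p (T_in − T) + 116.
At steady state dT/dt = 0 ⇒ T_ss = T_in + Q̇/(ṁ c_p) = 28.7 + 116/(11.1·4.18) = 31.200 °C.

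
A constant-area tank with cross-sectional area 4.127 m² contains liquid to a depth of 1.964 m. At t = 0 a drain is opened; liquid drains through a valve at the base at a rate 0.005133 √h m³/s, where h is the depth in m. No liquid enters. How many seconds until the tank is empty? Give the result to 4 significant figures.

With no inflow, A dh/dt = −0.005133 √h.
∫ h^(−1/2) dh = −(0.005133/A) ∫ dt, giving 2√h = 2√h₀ − (0.005133/A) t.
Tank is empty when √h = 0: t_empty = 2A√h₀/0.005133.
t_empty = 2·4.127·√1.964/0.005133 = 8.25400·1.40143/0.005133 = 2253.53 s.

2254 s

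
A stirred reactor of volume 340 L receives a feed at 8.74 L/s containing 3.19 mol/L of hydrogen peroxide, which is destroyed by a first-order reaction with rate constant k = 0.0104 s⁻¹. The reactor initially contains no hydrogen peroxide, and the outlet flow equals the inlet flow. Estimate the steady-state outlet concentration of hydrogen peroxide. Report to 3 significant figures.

2.27 mol/L

Accumulation = in − out − consumed: V dC/dt = Q C_in − Q C − k V C.
Steady state (dC/dt = 0): C_ss = Q C_in/(Q + kV) = C_in/(1 + kV/Q).
C_ss = 8.74·3.19/(8.74 + 0.0104·340) = 27.881/12.276 = 2.2711 mol/L.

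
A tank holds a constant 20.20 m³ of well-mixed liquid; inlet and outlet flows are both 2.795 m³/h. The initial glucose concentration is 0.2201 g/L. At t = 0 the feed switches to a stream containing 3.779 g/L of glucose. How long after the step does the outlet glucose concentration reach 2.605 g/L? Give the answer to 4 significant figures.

Accumulation = in − out for the solute gives V dC/dt = Q(C_in − C), so τ = V/Q = 7.22719 h.
C(t) = C_in + (C₀ − C_in) e^(−t/τ). Set C = 2.605 and solve for t:
e^(−t/τ) = (C − C_in)/(C₀ − C_in) = (2.605 − 3.779)/(0.2201 − 3.779) = 0.329877
t = −τ ln(…) = 7.22719 × 1.10903 = 8.01521 h.

8.015 h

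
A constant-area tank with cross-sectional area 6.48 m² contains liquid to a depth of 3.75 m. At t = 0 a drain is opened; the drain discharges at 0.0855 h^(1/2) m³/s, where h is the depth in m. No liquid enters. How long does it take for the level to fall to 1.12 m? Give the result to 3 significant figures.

A dh/dt = −Q_out = −0.0855 √h.
∫ h^(−1/2) dh = −(0.0855/A) ∫ dt, giving 2√h = 2√h₀ − (0.0855/A) t.
t = 2A(√h₀ − √h)/0.0855 = 2·6.48·(√3.75 − √1.12)/0.0855
  = 12.960 × (1.9365 − 1.0583) / 0.0855 = 133.12 s.

133 s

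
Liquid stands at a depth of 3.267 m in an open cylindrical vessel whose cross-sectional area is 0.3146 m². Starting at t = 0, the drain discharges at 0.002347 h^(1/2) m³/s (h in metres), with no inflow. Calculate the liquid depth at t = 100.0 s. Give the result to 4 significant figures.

Unsteady balance on liquid volume: A dh/dt = −0.002347 √h.
This is separable: 2 d(√h)/dt = −0.002347/A, so √h = √h₀ − (0.002347/(2A)) t.
√h = √3.267 − 0.002347·100.0/(2·0.3146) = 1.80748 − 0.373013 = 1.43447.
h = 1.43447² = 2.05771 m.

2.058 m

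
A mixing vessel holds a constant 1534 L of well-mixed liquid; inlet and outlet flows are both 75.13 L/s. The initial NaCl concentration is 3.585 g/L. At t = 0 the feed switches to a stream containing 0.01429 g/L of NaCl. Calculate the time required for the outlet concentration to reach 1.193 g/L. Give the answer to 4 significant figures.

Transient balance on the dissolved component: V dC/dt = Q(C_in − C), so τ = V/Q = 20.4179 s.
C(t) = C_in + (C₀ − C_in) e^(−t/τ). Set C = 1.193 and solve for t:
e^(−t/τ) = (C − C_in)/(C₀ − C_in) = (1.193 − 0.01429)/(3.585 − 0.01429) = 0.330105
t = −τ ln(…) = 20.4179 × 1.10834 = 22.6301 s.

22.63 s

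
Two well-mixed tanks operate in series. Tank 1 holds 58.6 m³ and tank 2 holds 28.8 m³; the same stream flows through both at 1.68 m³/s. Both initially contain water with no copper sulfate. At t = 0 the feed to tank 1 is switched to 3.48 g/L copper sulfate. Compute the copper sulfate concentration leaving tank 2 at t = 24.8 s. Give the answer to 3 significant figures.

0.910 g/L

Each tank obeys Vᵢ dCᵢ/dt = Q(Cᵢ₋₁ − Cᵢ), so τᵢ = Vᵢ/Q.
τ₁ = 58.6/1.68 = 34.881 s; τ₂ = 28.8/1.68 = 17.143 s.
Solving the cascade with C₁(0)=C₂(0)=0 gives C₂(t) = C_in[1 − (τ₁ e^(−t/τ₁) − τ₂ e^(−t/τ₂))/(τ₁ − τ₂)].
At t = 24.8: e^(−t/τ₁) = 0.49116, e^(−t/τ₂) = 0.23535.
C₂ = 3.48·[1 − (34.881·0.49116 − 17.143·0.23535)/(17.738)] = 3.48·0.26162 = 0.91044 g/L.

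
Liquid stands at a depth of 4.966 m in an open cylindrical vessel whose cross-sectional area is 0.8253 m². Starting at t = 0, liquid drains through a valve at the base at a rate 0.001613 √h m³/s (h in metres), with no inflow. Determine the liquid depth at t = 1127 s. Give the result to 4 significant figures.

Unsteady balance on liquid volume: A dh/dt = −0.001613 √h.
Separate and integrate: 2(√h − √h₀) = −(0.001613/A) t.
√h = √4.966 − 0.001613·1127/(2·0.8253) = 2.22845 − 1.10133 = 1.12712.
h = 1.12712² = 1.27041 m.

1.270 m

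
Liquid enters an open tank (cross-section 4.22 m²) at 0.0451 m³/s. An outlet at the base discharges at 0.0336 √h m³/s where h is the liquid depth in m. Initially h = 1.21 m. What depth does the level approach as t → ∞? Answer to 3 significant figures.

A dh/dt = Q_in − 0.0336 √h. Steady state requires inflow = outflow:
Q_in = 0.0336 √h_ss ⇒ √h_ss = 0.0451/0.0336 = 1.3423.
h_ss = 1.3423² = 1.8017 m. (Since h₀ = 1.21 m < h_ss, the level will rise toward this value.)

1.80 m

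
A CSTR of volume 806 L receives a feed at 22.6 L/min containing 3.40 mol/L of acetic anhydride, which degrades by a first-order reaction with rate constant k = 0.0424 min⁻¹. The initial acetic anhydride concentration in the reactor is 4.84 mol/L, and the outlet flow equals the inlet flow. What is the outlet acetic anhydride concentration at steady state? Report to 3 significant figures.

1.35 mol/L

Species balance: V dC/dt = Q C_in − Q C − k V C.
Steady state (dC/dt = 0): C_ss = Q C_in/(Q + kV) = C_in/(1 + kV/Q).
C_ss = 22.6·3.40/(22.6 + 0.0424·806) = 76.840/56.774 = 1.3534 mol/L.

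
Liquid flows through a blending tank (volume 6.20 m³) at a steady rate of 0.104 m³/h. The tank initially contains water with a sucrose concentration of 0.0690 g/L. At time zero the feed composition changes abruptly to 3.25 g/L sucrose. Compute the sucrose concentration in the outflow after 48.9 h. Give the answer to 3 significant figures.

1.85 g/L

Accumulation = in − out for the solute gives V dC/dt = Q(C_in − C).
Rewrite as dC/dt + C/τ = C_in/τ, τ = V/Q = 59.615 h.
Solution: C(t) = C_in + (C₀ − C_in) e^(−t/τ).
C(48.9) = 3.25 + (0.0690 − 3.25)·e^(−48.9/59.615) = 3.25 + (-3.1810)·0.44032 = 1.8493 g/L.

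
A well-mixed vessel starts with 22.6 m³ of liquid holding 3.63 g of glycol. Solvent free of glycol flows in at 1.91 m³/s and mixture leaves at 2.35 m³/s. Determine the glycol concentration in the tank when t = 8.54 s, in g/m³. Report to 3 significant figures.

Let m(t) be the amount of glycol. Volume: V(t) = V₀ + (Q_in − Q_out) t = 22.6 − 0.44000 t; V(8.54) = 18.842 m³.
Species balance (pure solvent in): dm/dt = −Q_out · m/V(t).
Separate: dm/m = −Q_out dt/V(t) ⇒ ln(m/m₀) = −(Q_out/(Q_in−Q_out)) ln(V/V₀).
m = m₀ (V₀/V)^(Q_out/(Q_in−Q_out)) = 3.63 × (22.6/18.842)^(-5.3409) = 1.3744 g.
C = m/V = 1.3744/18.842 = 0.072944 g/m³.

0.0729 g/m³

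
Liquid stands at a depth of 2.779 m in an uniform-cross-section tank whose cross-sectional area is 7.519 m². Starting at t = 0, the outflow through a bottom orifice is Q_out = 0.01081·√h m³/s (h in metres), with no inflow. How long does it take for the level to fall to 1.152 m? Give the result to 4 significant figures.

With no inflow, A dh/dt = −0.01081 √h.
∫ h^(−1/2) dh = −(0.01081/A) ∫ dt, giving 2√h = 2√h₀ − (0.01081/A) t.
t = 2A(√h₀ − √h)/0.01081 = 2·7.519·(√2.779 − √1.152)/0.01081
  = 15.0380 × (1.66703 − 1.07331) / 0.01081 = 825.936 s.

825.9 s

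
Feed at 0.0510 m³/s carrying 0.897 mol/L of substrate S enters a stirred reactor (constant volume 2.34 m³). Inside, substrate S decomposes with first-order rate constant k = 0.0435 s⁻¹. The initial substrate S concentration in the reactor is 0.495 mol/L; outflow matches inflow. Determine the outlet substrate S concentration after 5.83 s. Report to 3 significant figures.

V dC/dt = Q(C_in − C) − k V C.
dC/dt = (Q/V) C_in − (Q/V + k) C; effective rate a = Q/V + k = 0.021795 + 0.0435 = 0.065295 s⁻¹.
C_ss = Q C_in/(Q + kV) = 0.29941 mol/L; C(t) = C_ss + (C₀ − C_ss) e^(−a t).
C(5.83) = 0.29941 + (0.19559)·e^(−0.065295·5.83) = 0.29941 + (0.19559)·0.68340 = 0.43308 mol/L.

0.433 mol/L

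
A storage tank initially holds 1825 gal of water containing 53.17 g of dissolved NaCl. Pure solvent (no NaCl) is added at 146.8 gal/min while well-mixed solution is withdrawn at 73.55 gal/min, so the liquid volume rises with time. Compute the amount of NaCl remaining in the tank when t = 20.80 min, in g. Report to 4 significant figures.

28.91 g

Let m(t) be the amount of NaCl. Volume: V(t) = V₀ + (Q_in − Q_out) t = 1825 + 73.2500 t; V(20.80) = 3348.60 gal.
No NaCl enters, so dm/dt = −Q_out · (m/V).
dm/m = −Q_out dt/(V₀ + 73.2500 t); integrating gives ln(m/m₀) = −(Q_out/(Q_in−Q_out)) ln(V/V₀).
m = m₀ (V₀/V)^(Q_out/(Q_in−Q_out)) = 53.17 × (1825/3348.60)^(1.00410) = 28.9059 g.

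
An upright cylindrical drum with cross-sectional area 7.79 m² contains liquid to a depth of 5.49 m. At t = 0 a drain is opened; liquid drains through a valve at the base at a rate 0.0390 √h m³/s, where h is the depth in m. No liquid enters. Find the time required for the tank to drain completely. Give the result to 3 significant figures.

936 s

A dh/dt = −Q_out = −0.0390 √h.
This is separable: 2 d(√h)/dt = −0.0390/A, so √h = √h₀ − (0.0390/(2A)) t.
Set h = 0: 2√h₀ = (0.0390/A) t_empty ⇒ t_empty = 2A√h₀/0.0390.
t_empty = 2·7.79·√5.49/0.0390 = 15.580·2.3431/0.0390 = 936.03 s.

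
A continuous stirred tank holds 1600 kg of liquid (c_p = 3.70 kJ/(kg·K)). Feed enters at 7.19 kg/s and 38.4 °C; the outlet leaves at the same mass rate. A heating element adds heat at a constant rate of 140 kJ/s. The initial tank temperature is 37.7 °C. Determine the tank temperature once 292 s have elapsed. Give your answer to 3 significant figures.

M c_p dT/dt = ṁ c_p (T_in − T) + Q̇.
Rearrange: dT/dt = (T_ss − T)/τ with τ = M/ṁ = 222.53 s and T_ss = T_in + Q̇/(ṁ c_p) = 43.663 °C.
Solution: T(t) = T_ss + (T₀ − T_ss) e^(−t/τ).
T(292) = 43.663 + (-5.9626)·e^(−292/222.53) = 43.663 + (-5.9626)·0.26923 = 42.057 °C.

42.1 °C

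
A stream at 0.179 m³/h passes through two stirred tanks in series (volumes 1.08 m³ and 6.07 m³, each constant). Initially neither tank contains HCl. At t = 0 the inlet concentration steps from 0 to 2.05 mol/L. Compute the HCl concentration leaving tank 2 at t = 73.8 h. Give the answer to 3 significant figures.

1.77 mol/L

Species balance on tank i: dCᵢ/dt = (Cᵢ₋₁ − Cᵢ)/τᵢ with τᵢ = Vᵢ/Q.
τ₁ = 1.08/0.179 = 6.0335 h; τ₂ = 6.07/0.179 = 33.911 h.
Solving the cascade with C₁(0)=C₂(0)=0 gives C₂(t) = C_in[1 − (τ₁ e^(−t/τ₁) − τ₂ e^(−t/τ₂))/(τ₁ − τ₂)].
At t = 73.8: e^(−t/τ₁) = 4.8737e-06, e^(−t/τ₂) = 0.11346.
C₂ = 2.05·[1 − (6.0335·4.8737e-06 − 33.911·0.11346)/(-27.877)] = 2.05·0.86199 = 1.7671 mol/L.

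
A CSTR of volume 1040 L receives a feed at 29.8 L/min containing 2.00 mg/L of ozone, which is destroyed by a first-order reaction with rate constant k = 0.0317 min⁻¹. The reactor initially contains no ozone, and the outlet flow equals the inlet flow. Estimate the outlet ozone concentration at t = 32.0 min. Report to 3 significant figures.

0.812 mg/L

Species balance: V dC/dt = Q C_in − Q C − k V C.
This is linear with rate a = Q/V + k = 0.060354 min⁻¹.
C_ss = Q C_in/(Q + kV) = 0.94953 mg/L; C(t) = C_ss + (C₀ − C_ss) e^(−a t).
C(32.0) = 0.94953 + (-0.94953)·e^(−0.060354·32.0) = 0.94953 + (-0.94953)·0.14496 = 0.81189 mg/L.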